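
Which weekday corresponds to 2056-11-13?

Monday

Doomsday rule: the anchor day for the 2000s is Tuesday. For year 56: 56÷12 = 4 r 8, and 8÷4 = 2, so 4+8+2 = 14.
Tuesday + 14 ≡ Tuesday — that's 2056's doomsday.
In November the doomsday date is Nov 7.
Nov 13 is 6 days after Nov 7; 6 mod 7 = 6, so Tuesday + 6 = Monday.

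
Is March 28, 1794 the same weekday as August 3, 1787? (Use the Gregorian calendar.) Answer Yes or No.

From Aug 3, 1787 to Mar 28, 1794 is 2429 days.
2429 mod 7 = 0, so they are the same weekday.
(Aug 3, 1787 is a Friday; Mar 28, 1794 is a Friday.)

Yes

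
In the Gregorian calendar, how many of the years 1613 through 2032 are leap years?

Multiples of 4 in [1613,2032]: 105.
Of those, multiples of 100: 4 (not leap unless ÷400).
Multiples of 400: 1.
Leap years = 105 − 4 + 1 = 102.

102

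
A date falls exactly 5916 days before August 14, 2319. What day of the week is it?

First find the weekday of Aug 14, 2319. Doomsday rule: the anchor day for the 2300s is Wednesday. For year 19: 19÷12 = 1 r 7, and 7÷4 = 1, so 1+7+1 = 9.
Wednesday + 9 ≡ Friday — that's 2319's doomsday.
In August the doomsday date is Aug 8.
Aug 14 is 6 days after Aug 8; 6 mod 7 = 6, so Friday + 6 = Thursday.
5916 mod 7 = 1, so 5916 days before a Thursday is Thursday − 1 = Wednesday.

Wednesday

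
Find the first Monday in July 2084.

July 3, 2084

July 1, 2084 is a Saturday.
The first Monday is therefore July 3 (2 days later).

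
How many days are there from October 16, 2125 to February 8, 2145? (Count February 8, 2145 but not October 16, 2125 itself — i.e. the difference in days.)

Oct 16, 2125 → Oct 16, 2126: 365 days.
Oct 16, 2126 → Oct 16, 2127: 365 days.
Oct 16, 2127 → Oct 16, 2128: 366 days (Feb 29, 2128 is in that span).
Oct 16, 2128 → Oct 16, 2129: 365 days.
Oct 16, 2129 → Oct 16, 2130: 365 days.
Oct 16, 2130 → Oct 16, 2131: 365 days.
Oct 16, 2131 → Oct 16, 2132: 366 days (Feb 29, 2132 is in that span).
Oct 16, 2132 → Oct 16, 2133: 365 days.
Oct 16, 2133 → Oct 16, 2134: 365 days.
Oct 16, 2134 → Oct 16, 2135: 365 days.
Oct 16, 2135 → Oct 16, 2136: 366 days (Feb 29, 2136 is in that span).
Oct 16, 2136 → Oct 16, 2137: 365 days.
Oct 16, 2137 → Oct 16, 2138: 365 days.
Oct 16, 2138 → Oct 16, 2139: 365 days.
Oct 16, 2139 → Oct 16, 2140: 366 days (Feb 29, 2140 is in that span).
Oct 16, 2140 → Oct 16, 2141: 365 days.
Oct 16, 2141 → Oct 16, 2142: 365 days.
Oct 16, 2142 → Oct 16, 2143: 365 days.
Oct 16, 2143 → Oct 16, 2144: 366 days (Feb 29, 2144 is in that span).
Oct 16, 2144 → Nov 16, 2144: 31 days (October has 31).
Nov 16, 2144 → Dec 16, 2144: 30 days (November has 30).
Dec 16, 2144 → Jan 16, 2145: 31 days (December has 31).
Jan 16, 2145 → Feb 8, 2145: 23 days.
Total: 7055 days.

7055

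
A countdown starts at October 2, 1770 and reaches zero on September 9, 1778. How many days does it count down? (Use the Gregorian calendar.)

2899

Oct 2, 1770 → Oct 2, 1771: 365 days.
Oct 2, 1771 → Oct 2, 1772: 366 days (Feb 29, 1772 is in that span).
Oct 2, 1772 → Oct 2, 1773: 365 days.
Oct 2, 1773 → Oct 2, 1774: 365 days.
Oct 2, 1774 → Oct 2, 1775: 365 days.
Oct 2, 1775 → Oct 2, 1776: 366 days (Feb 29, 1776 is in that span).
Oct 2, 1776 → Oct 2, 1777: 365 days.
Oct 2, 1777 → Nov 2, 1777: 31 days (October has 31).
Nov 2, 1777 → Dec 2, 1777: 30 days (November has 30).
Dec 2, 1777 → Jan 2, 1778: 31 days (December has 31).
Jan 2, 1778 → Feb 2, 1778: 31 days (January has 31).
Feb 2, 1778 → Mar 2, 1778: 28 days (February has 28).
Mar 2, 1778 → Apr 2, 1778: 31 days (March has 31).
Apr 2, 1778 → May 2, 1778: 30 days (April has 30).
May 2, 1778 → Jun 2, 1778: 31 days (May has 31).
Jun 2, 1778 → Jul 2, 1778: 30 days (June has 30).
Jul 2, 1778 → Aug 2, 1778: 31 days (July has 31).
Aug 2, 1778 → Sep 2, 1778: 31 days (August has 31).
Sep 2, 1778 → Sep 9, 1778: 7 days.
Total: 2899 days.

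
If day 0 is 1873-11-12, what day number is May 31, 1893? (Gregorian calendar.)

Nov 12, 1873 → Nov 12, 1874: 365 days.
Nov 12, 1874 → Nov 12, 1875: 365 days.
Nov 12, 1875 → Nov 12, 1876: 366 days (Feb 29, 1876 is in that span).
Nov 12, 1876 → Nov 12, 1877: 365 days.
Nov 12, 1877 → Nov 12, 1878: 365 days.
Nov 12, 1878 → Nov 12, 1879: 365 days.
Nov 12, 1879 → Nov 12, 1880: 366 days (Feb 29, 1880 is in that span).
Nov 12, 1880 → Nov 12, 1881: 365 days.
Nov 12, 1881 → Nov 12, 1882: 365 days.
Nov 12, 1882 → Nov 12, 1883: 365 days.
Nov 12, 1883 → Nov 12, 1884: 366 days (Feb 29, 1884 is in that span).
Nov 12, 1884 → Nov 12, 1885: 365 days.
Nov 12, 1885 → Nov 12, 1886: 365 days.
Nov 12, 1886 → Nov 12, 1887: 365 days.
Nov 12, 1887 → Nov 12, 1888: 366 days (Feb 29, 1888 is in that span).
Nov 12, 1888 → Nov 12, 1889: 365 days.
Nov 12, 1889 → Nov 12, 1890: 365 days.
Nov 12, 1890 → Nov 12, 1891: 365 days.
Nov 12, 1891 → Nov 12, 1892: 366 days (Feb 29, 1892 is in that span).
Nov 12, 1892 → Dec 12, 1892: 30 days (November has 30).
Dec 12, 1892 → Jan 12, 1893: 31 days (December has 31).
Jan 12, 1893 → Feb 12, 1893: 31 days (January has 31).
Feb 12, 1893 → Mar 12, 1893: 28 days (February has 28).
Mar 12, 1893 → Apr 12, 1893: 31 days (March has 31).
Apr 12, 1893 → May 12, 1893: 30 days (April has 30).
May 12, 1893 → May 31, 1893: 19 days.
Total: 7140 days.

7140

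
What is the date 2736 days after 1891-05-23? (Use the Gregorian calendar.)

+366 (one year; includes Feb 29, 1892) → May 23, 1892 (2370 left).
+365 (one year) → May 23, 1893 (2005 left).
+365 (one year) → May 23, 1894 (1640 left).
+365 (one year) → May 23, 1895 (1275 left).
+366 (one year; includes Feb 29, 1896) → May 23, 1896 (909 left).
+365 (one year) → May 23, 1897 (544 left).
+365 (one year) → May 23, 1898 (179 left).
May has 31 days: +9 → Jun 1, 1898 (170 left).
Jun has 30 days: +30 → Jul 1, 1898 (140 left).
Jul has 31 days: +31 → Aug 1, 1898 (109 left).
Aug has 31 days: +31 → Sep 1, 1898 (78 left).
Sep has 30 days: +30 → Oct 1, 1898 (48 left).
Oct has 31 days: +31 → Nov 1, 1898 (17 left).
+17 → Nov 18, 1898.

November 18, 1898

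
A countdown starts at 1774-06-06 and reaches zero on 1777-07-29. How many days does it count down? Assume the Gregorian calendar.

Jun 6, 1774 → Jun 6, 1775: 365 days.
Jun 6, 1775 → Jun 6, 1776: 366 days (Feb 29, 1776 is in that span).
Jun 6, 1776 → Jun 6, 1777: 365 days.
Jun 6, 1777 → Jul 6, 1777: 30 days (June has 30).
Jul 6, 1777 → Jul 29, 1777: 23 days.
Total: 1149 days.

1149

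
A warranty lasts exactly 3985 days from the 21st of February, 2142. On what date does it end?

+365 (one year) → Feb 21, 2143 (3620 left).
+365 (one year) → Feb 21, 2144 (3255 left).
+366 (one year; includes Feb 29, 2144) → Feb 21, 2145 (2889 left).
+365 (one year) → Feb 21, 2146 (2524 left).
+365 (one year) → Feb 21, 2147 (2159 left).
+365 (one year) → Feb 21, 2148 (1794 left).
+366 (one year; includes Feb 29, 2148) → Feb 21, 2149 (1428 left).
+365 (one year) → Feb 21, 2150 (1063 left).
+365 (one year) → Feb 21, 2151 (698 left).
+365 (one year) → Feb 21, 2152 (333 left).
Feb has 29 days: +9 → Mar 1, 2152 (324 left).
Mar has 31 days: +31 → Apr 1, 2152 (293 left).
Apr has 30 days: +30 → May 1, 2152 (263 left).
May has 31 days: +31 → Jun 1, 2152 (232 left).
Jun has 30 days: +30 → Jul 1, 2152 (202 left).
Jul has 31 days: +31 → Aug 1, 2152 (171 left).
Aug has 31 days: +31 → Sep 1, 2152 (140 left).
Sep has 30 days: +30 → Oct 1, 2152 (110 left).
Oct has 31 days: +31 → Nov 1, 2152 (79 left).
Nov has 30 days: +30 → Dec 1, 2152 (49 left).
Dec has 31 days: +31 → Jan 1, 2153 (18 left).
+18 → Jan 19, 2153.

January 19, 2153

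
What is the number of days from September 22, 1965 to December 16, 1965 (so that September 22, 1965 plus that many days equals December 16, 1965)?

85

Sep 22, 1965 → Oct 22, 1965: 30 days (September has 30).
Oct 22, 1965 → Nov 22, 1965: 31 days (October has 31).
Nov 22, 1965 → Dec 16, 1965: 24 days.
Total: 85 days.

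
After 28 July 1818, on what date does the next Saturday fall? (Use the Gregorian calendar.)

Jul 28, 1818 is a Tuesday.
From Tuesday to the next Saturday is 4 days.
Jul 28, 1818 + 4 = Aug 1, 1818.

August 1, 1818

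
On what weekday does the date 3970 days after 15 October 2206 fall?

Thursday

Oct 15, 2206 is a Wednesday.
3970 mod 7 = 1, so 3970 days after a Wednesday is Wednesday + 1 = Thursday.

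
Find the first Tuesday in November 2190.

November 2, 2190

November 1, 2190 is a Monday.
The first Tuesday is therefore November 2 (1 days later).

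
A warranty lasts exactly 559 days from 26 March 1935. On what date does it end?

+366 (one year; includes Feb 29, 1936) → Mar 26, 1936 (193 left).
Mar has 31 days: +6 → Apr 1, 1936 (187 left).
Apr has 30 days: +30 → May 1, 1936 (157 left).
May has 31 days: +31 → Jun 1, 1936 (126 left).
Jun has 30 days: +30 → Jul 1, 1936 (96 left).
Jul has 31 days: +31 → Aug 1, 1936 (65 left).
Aug has 31 days: +31 → Sep 1, 1936 (34 left).
Sep has 30 days: +30 → Oct 1, 1936 (4 left).
+4 → Oct 5, 1936.

October 5, 1936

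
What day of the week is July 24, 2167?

Doomsday rule: the anchor day for the 2100s is Sunday. For year 67: 67÷12 = 5 r 7, and 7÷4 = 1, so 5+7+1 = 13.
Sunday + 13 ≡ Saturday — that's 2167's doomsday.
In July the doomsday date is Jul 11.
Jul 24 is 13 days after Jul 11; 13 mod 7 = 6, so Saturday + 6 = Friday.

Friday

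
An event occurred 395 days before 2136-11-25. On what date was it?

−25 → Oct 31, 2136 (end of Oct, 31 days; 370 left).
−31 → Sep 30, 2136 (end of Sep, 30 days; 339 left).
−30 → Aug 31, 2136 (end of Aug, 31 days; 309 left).
−31 → Jul 31, 2136 (end of Jul, 31 days; 278 left).
−31 → Jun 30, 2136 (end of Jun, 30 days; 247 left).
−30 → May 31, 2136 (end of May, 31 days; 217 left).
−31 → Apr 30, 2136 (end of Apr, 30 days; 186 left).
−30 → Mar 31, 2136 (end of Mar, 31 days; 156 left).
−31 → Feb 29, 2136 (end of Feb, 29 days; 125 left).
−29 → Jan 31, 2136 (end of Jan, 31 days; 96 left).
−31 → Dec 31, 2135 (end of Dec, 31 days; 65 left).
−31 → Nov 30, 2135 (end of Nov, 30 days; 34 left).
−30 → Oct 31, 2135 (end of Oct, 31 days; 4 left).
−4 → Oct 27, 2135.

October 27, 2135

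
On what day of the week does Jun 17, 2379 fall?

Doomsday rule: the anchor day for the 2300s is Wednesday. For year 79: 79÷12 = 6 r 7, and 7÷4 = 1, so 6+7+1 = 14.
Wednesday + 14 ≡ Wednesday — that's 2379's doomsday.
In June the doomsday date is Jun 6.
Jun 17 is 11 days after Jun 6; 11 mod 7 = 4, so Wednesday + 4 = Sunday.

Sunday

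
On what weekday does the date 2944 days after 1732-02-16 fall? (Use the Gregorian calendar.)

Wednesday

Feb 16, 1732 is a Saturday.
2944 mod 7 = 4, so 2944 days after a Saturday is Saturday + 4 = Wednesday.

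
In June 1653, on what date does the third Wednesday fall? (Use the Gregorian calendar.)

June 18, 1653

June 1, 1653 is a Sunday.
The first Wednesday is therefore June 4 (3 days later).
The third Wednesday is 4 + 2×7 = June 18.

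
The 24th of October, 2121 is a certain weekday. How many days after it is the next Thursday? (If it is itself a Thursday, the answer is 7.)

Oct 24, 2121 is a Friday.
From Friday to the next Thursday is 6 days.

6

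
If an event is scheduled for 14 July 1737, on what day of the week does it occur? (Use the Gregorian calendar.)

Sunday

Doomsday rule: the anchor day for the 1700s is Sunday. For year 37: 37÷12 = 3 r 1, and 1÷4 = 0, so 3+1+0 = 4.
Sunday + 4 ≡ Thursday — that's 1737's doomsday.
In July the doomsday date is Jul 11.
Jul 14 is 3 days after Jul 11; 3 mod 7 = 3, so Thursday + 3 = Sunday.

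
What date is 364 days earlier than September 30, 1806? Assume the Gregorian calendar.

−30 → Aug 31, 1806 (end of Aug, 31 days; 334 left).
−31 → Jul 31, 1806 (end of Jul, 31 days; 303 left).
−31 → Jun 30, 1806 (end of Jun, 30 days; 272 left).
−30 → May 31, 1806 (end of May, 31 days; 242 left).
−31 → Apr 30, 1806 (end of Apr, 30 days; 211 left).
−30 → Mar 31, 1806 (end of Mar, 31 days; 181 left).
−31 → Feb 28, 1806 (end of Feb, 28 days; 150 left).
−28 → Jan 31, 1806 (end of Jan, 31 days; 122 left).
−31 → Dec 31, 1805 (end of Dec, 31 days; 91 left).
−31 → Nov 30, 1805 (end of Nov, 30 days; 60 left).
−30 → Oct 31, 1805 (end of Oct, 31 days; 30 left).
−30 → Oct 1, 1805.

October 1, 1805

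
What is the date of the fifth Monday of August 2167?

August 31, 2167

August 1, 2167 is a Saturday.
The first Monday is therefore August 3 (2 days later).
The fifth Monday is 3 + 4×7 = August 31.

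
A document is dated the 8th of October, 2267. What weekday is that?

Tuesday

Doomsday rule: the anchor day for the 2200s is Friday. For year 67: 67÷12 = 5 r 7, and 7÷4 = 1, so 5+7+1 = 13.
Friday + 13 ≡ Thursday — that's 2267's doomsday.
In October the doomsday date is Oct 10.
Oct 8 is 2 days before Oct 10; 2 mod 7 = 2, so Thursday − 2 = Tuesday.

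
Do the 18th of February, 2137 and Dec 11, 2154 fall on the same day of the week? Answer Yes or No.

No

From Feb 18, 2137 to Dec 11, 2154 is 6505 days.
6505 mod 7 = 2, so they are different weekdays.
(Feb 18, 2137 is a Monday; Dec 11, 2154 is a Wednesday.)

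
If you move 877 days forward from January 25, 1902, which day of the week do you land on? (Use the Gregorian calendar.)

Jan 25, 1902 is a Saturday.
877 mod 7 = 2, so 877 days after a Saturday is Saturday + 2 = Monday.

Monday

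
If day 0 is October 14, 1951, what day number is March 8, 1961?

3433

Oct 14, 1951 → Oct 14, 1952: 366 days (Feb 29, 1952 is in that span).
Oct 14, 1952 → Oct 14, 1953: 365 days.
Oct 14, 1953 → Oct 14, 1954: 365 days.
Oct 14, 1954 → Oct 14, 1955: 365 days.
Oct 14, 1955 → Oct 14, 1956: 366 days (Feb 29, 1956 is in that span).
Oct 14, 1956 → Oct 14, 1957: 365 days.
Oct 14, 1957 → Oct 14, 1958: 365 days.
Oct 14, 1958 → Oct 14, 1959: 365 days.
Oct 14, 1959 → Oct 14, 1960: 366 days (Feb 29, 1960 is in that span).
Oct 14, 1960 → Nov 14, 1960: 31 days (October has 31).
Nov 14, 1960 → Dec 14, 1960: 30 days (November has 30).
Dec 14, 1960 → Jan 14, 1961: 31 days (December has 31).
Jan 14, 1961 → Feb 14, 1961: 31 days (January has 31).
Feb 14, 1961 → Mar 8, 1961: 22 days.
Total: 3433 days.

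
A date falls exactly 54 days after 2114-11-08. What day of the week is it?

Tuesday

First find the weekday of Nov 8, 2114. Doomsday rule: the anchor day for the 2100s is Sunday. For year 14: 14÷12 = 1 r 2, and 2÷4 = 0, so 1+2+0 = 3.
Sunday + 3 ≡ Wednesday — that's 2114's doomsday.
In November the doomsday date is Nov 7.
Nov 8 is 1 day after Nov 7; 1 mod 7 = 1, so Wednesday + 1 = Thursday.
54 mod 7 = 5, so 54 days after a Thursday is Thursday + 5 = Tuesday.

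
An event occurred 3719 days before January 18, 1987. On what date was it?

−365 (one year) → Jan 18, 1986 (3354 left).
−365 (one year) → Jan 18, 1985 (2989 left).
−366 (one year; includes Feb 29, 1984) → Jan 18, 1984 (2623 left).
−365 (one year) → Jan 18, 1983 (2258 left).
−365 (one year) → Jan 18, 1982 (1893 left).
−365 (one year) → Jan 18, 1981 (1528 left).
−366 (one year; includes Feb 29, 1980) → Jan 18, 1980 (1162 left).
−365 (one year) → Jan 18, 1979 (797 left).
−365 (one year) → Jan 18, 1978 (432 left).
−365 (one year) → Jan 18, 1977 (67 left).
−18 → Dec 31, 1976 (end of Dec, 31 days; 49 left).
−31 → Nov 30, 1976 (end of Nov, 30 days; 18 left).
−18 → Nov 12, 1976.

November 12, 1976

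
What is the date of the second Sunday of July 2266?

July 1, 2266 is a Sunday.
The first Sunday is therefore July 1 (same day).
The second Sunday is 1 + 1×7 = July 8.

July 8, 2266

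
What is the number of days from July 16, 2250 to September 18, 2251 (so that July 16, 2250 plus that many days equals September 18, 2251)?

Jul 16, 2250 → Jul 16, 2251: 365 days.
Jul 16, 2251 → Aug 16, 2251: 31 days (July has 31).
Aug 16, 2251 → Sep 16, 2251: 31 days (August has 31).
Sep 16, 2251 → Sep 18, 2251: 2 days.
Total: 429 days.

429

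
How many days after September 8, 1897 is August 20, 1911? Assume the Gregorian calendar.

Sep 8, 1897 → Sep 8, 1898: 365 days.
Sep 8, 1898 → Sep 8, 1899: 365 days.
Sep 8, 1899 → Sep 8, 1900: 365 days.
Sep 8, 1900 → Sep 8, 1901: 365 days.
Sep 8, 1901 → Sep 8, 1902: 365 days.
Sep 8, 1902 → Sep 8, 1903: 365 days.
Sep 8, 1903 → Sep 8, 1904: 366 days (Feb 29, 1904 is in that span).
Sep 8, 1904 → Sep 8, 1905: 365 days.
Sep 8, 1905 → Sep 8, 1906: 365 days.
Sep 8, 1906 → Sep 8, 1907: 365 days.
Sep 8, 1907 → Sep 8, 1908: 366 days (Feb 29, 1908 is in that span).
Sep 8, 1908 → Sep 8, 1909: 365 days.
Sep 8, 1909 → Sep 8, 1910: 365 days.
Sep 8, 1910 → Oct 8, 1910: 30 days (September has 30).
Oct 8, 1910 → Nov 8, 1910: 31 days (October has 31).
Nov 8, 1910 → Dec 8, 1910: 30 days (November has 30).
Dec 8, 1910 → Jan 8, 1911: 31 days (December has 31).
Jan 8, 1911 → Feb 8, 1911: 31 days (January has 31).
Feb 8, 1911 → Mar 8, 1911: 28 days (February has 28).
Mar 8, 1911 → Apr 8, 1911: 31 days (March has 31).
Apr 8, 1911 → May 8, 1911: 30 days (April has 30).
May 8, 1911 → Jun 8, 1911: 31 days (May has 31).
Jun 8, 1911 → Jul 8, 1911: 30 days (June has 30).
Jul 8, 1911 → Aug 8, 1911: 31 days (July has 31).
Aug 8, 1911 → Aug 20, 1911: 12 days.
Total: 5093 days.

5093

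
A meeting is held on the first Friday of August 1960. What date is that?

August 1, 1960 is a Monday.
The first Friday is therefore August 5 (4 days later).

August 5, 1960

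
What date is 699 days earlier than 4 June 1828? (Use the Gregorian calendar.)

−366 (one year; includes Feb 29, 1828) → Jun 4, 1827 (333 left).
−4 → May 31, 1827 (end of May, 31 days; 329 left).
−31 → Apr 30, 1827 (end of Apr, 30 days; 298 left).
−30 → Mar 31, 1827 (end of Mar, 31 days; 268 left).
−31 → Feb 28, 1827 (end of Feb, 28 days; 237 left).
−28 → Jan 31, 1827 (end of Jan, 31 days; 209 left).
−31 → Dec 31, 1826 (end of Dec, 31 days; 178 left).
−31 → Nov 30, 1826 (end of Nov, 30 days; 147 left).
−30 → Oct 31, 1826 (end of Oct, 31 days; 117 left).
−31 → Sep 30, 1826 (end of Sep, 30 days; 86 left).
−30 → Aug 31, 1826 (end of Aug, 31 days; 56 left).
−31 → Jul 31, 1826 (end of Jul, 31 days; 25 left).
−25 → Jul 6, 1826.

July 6, 1826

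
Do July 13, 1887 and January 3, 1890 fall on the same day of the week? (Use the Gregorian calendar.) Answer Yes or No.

No

From Jul 13, 1887 to Jan 3, 1890 is 905 days.
905 mod 7 = 2, so they are different weekdays.
(Jul 13, 1887 is a Wednesday; Jan 3, 1890 is a Friday.)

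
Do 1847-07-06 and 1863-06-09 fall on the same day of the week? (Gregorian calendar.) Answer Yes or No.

Yes

From Jul 6, 1847 to Jun 9, 1863 is 5817 days.
5817 mod 7 = 0, so they are the same weekday.
(Jul 6, 1847 is a Tuesday; Jun 9, 1863 is a Tuesday.)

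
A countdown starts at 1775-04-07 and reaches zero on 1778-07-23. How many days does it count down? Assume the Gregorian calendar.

Apr 7, 1775 → Apr 7, 1776: 366 days (Feb 29, 1776 is in that span).
Apr 7, 1776 → Apr 7, 1777: 365 days.
Apr 7, 1777 → Apr 7, 1778: 365 days.
Apr 7, 1778 → May 7, 1778: 30 days (April has 30).
May 7, 1778 → Jun 7, 1778: 31 days (May has 31).
Jun 7, 1778 → Jul 7, 1778: 30 days (June has 30).
Jul 7, 1778 → Jul 23, 1778: 16 days.
Total: 1203 days.

1203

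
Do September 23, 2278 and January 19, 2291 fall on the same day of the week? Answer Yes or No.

Yes

From Sep 23, 2278 to Jan 19, 2291 is 4501 days.
4501 mod 7 = 0, so they are the same weekday.
(Sep 23, 2278 is a Monday; Jan 19, 2291 is a Monday.)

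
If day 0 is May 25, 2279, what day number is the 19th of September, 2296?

May 25, 2279 → May 25, 2280: 366 days (Feb 29, 2280 is in that span).
May 25, 2280 → May 25, 2281: 365 days.
May 25, 2281 → May 25, 2282: 365 days.
May 25, 2282 → May 25, 2283: 365 days.
May 25, 2283 → May 25, 2284: 366 days (Feb 29, 2284 is in that span).
May 25, 2284 → May 25, 2285: 365 days.
May 25, 2285 → May 25, 2286: 365 days.
May 25, 2286 → May 25, 2287: 365 days.
May 25, 2287 → May 25, 2288: 366 days (Feb 29, 2288 is in that span).
May 25, 2288 → May 25, 2289: 365 days.
May 25, 2289 → May 25, 2290: 365 days.
May 25, 2290 → May 25, 2291: 365 days.
May 25, 2291 → May 25, 2292: 366 days (Feb 29, 2292 is in that span).
May 25, 2292 → May 25, 2293: 365 days.
May 25, 2293 → May 25, 2294: 365 days.
May 25, 2294 → May 25, 2295: 365 days.
May 25, 2295 → May 25, 2296: 366 days (Feb 29, 2296 is in that span).
May 25, 2296 → Jun 25, 2296: 31 days (May has 31).
Jun 25, 2296 → Jul 25, 2296: 30 days (June has 30).
Jul 25, 2296 → Aug 25, 2296: 31 days (July has 31).
Aug 25, 2296 → Sep 19, 2296: 25 days.
Total: 6327 days.

6327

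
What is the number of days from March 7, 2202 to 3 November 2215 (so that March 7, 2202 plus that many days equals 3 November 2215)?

Mar 7, 2202 → Mar 7, 2203: 365 days.
Mar 7, 2203 → Mar 7, 2204: 366 days (Feb 29, 2204 is in that span).
Mar 7, 2204 → Mar 7, 2205: 365 days.
Mar 7, 2205 → Mar 7, 2206: 365 days.
Mar 7, 2206 → Mar 7, 2207: 365 days.
Mar 7, 2207 → Mar 7, 2208: 366 days (Feb 29, 2208 is in that span).
Mar 7, 2208 → Mar 7, 2209: 365 days.
Mar 7, 2209 → Mar 7, 2210: 365 days.
Mar 7, 2210 → Mar 7, 2211: 365 days.
Mar 7, 2211 → Mar 7, 2212: 366 days (Feb 29, 2212 is in that span).
Mar 7, 2212 → Mar 7, 2213: 365 days.
Mar 7, 2213 → Mar 7, 2214: 365 days.
Mar 7, 2214 → Mar 7, 2215: 365 days.
Mar 7, 2215 → Apr 7, 2215: 31 days (March has 31).
Apr 7, 2215 → May 7, 2215: 30 days (April has 30).
May 7, 2215 → Jun 7, 2215: 31 days (May has 31).
Jun 7, 2215 → Jul 7, 2215: 30 days (June has 30).
Jul 7, 2215 → Aug 7, 2215: 31 days (July has 31).
Aug 7, 2215 → Sep 7, 2215: 31 days (August has 31).
Sep 7, 2215 → Oct 7, 2215: 30 days (September has 30).
Oct 7, 2215 → Nov 3, 2215: 27 days.
Total: 4989 days.

4989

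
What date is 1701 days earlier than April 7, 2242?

−365 (one year) → Apr 7, 2241 (1336 left).
−365 (one year) → Apr 7, 2240 (971 left).
−366 (one year; includes Feb 29, 2240) → Apr 7, 2239 (605 left).
−365 (one year) → Apr 7, 2238 (240 left).
−7 → Mar 31, 2238 (end of Mar, 31 days; 233 left).
−31 → Feb 28, 2238 (end of Feb, 28 days; 202 left).
−28 → Jan 31, 2238 (end of Jan, 31 days; 174 left).
−31 → Dec 31, 2237 (end of Dec, 31 days; 143 left).
−31 → Nov 30, 2237 (end of Nov, 30 days; 112 left).
−30 → Oct 31, 2237 (end of Oct, 31 days; 82 left).
−31 → Sep 30, 2237 (end of Sep, 30 days; 51 left).
−30 → Aug 31, 2237 (end of Aug, 31 days; 21 left).
−21 → Aug 10, 2237.

August 10, 2237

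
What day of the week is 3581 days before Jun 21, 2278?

Jun 21, 2278 is a Friday.
3581 mod 7 = 4, so 3581 days before a Friday is Friday − 4 = Monday.

Monday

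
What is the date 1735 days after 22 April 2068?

January 21, 2073

+365 (one year) → Apr 22, 2069 (1370 left).
+365 (one year) → Apr 22, 2070 (1005 left).
+365 (one year) → Apr 22, 2071 (640 left).
+366 (one year; includes Feb 29, 2072) → Apr 22, 2072 (274 left).
Apr has 30 days: +9 → May 1, 2072 (265 left).
May has 31 days: +31 → Jun 1, 2072 (234 left).
Jun has 30 days: +30 → Jul 1, 2072 (204 left).
Jul has 31 days: +31 → Aug 1, 2072 (173 left).
Aug has 31 days: +31 → Sep 1, 2072 (142 left).
Sep has 30 days: +30 → Oct 1, 2072 (112 left).
Oct has 31 days: +31 → Nov 1, 2072 (81 left).
Nov has 30 days: +30 → Dec 1, 2072 (51 left).
Dec has 31 days: +31 → Jan 1, 2073 (20 left).
+20 → Jan 21, 2073.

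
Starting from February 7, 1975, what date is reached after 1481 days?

+365 (one year) → Feb 7, 1976 (1116 left).
+366 (one year; includes Feb 29, 1976) → Feb 7, 1977 (750 left).
+365 (one year) → Feb 7, 1978 (385 left).
Feb has 28 days: +22 → Mar 1, 1978 (363 left).
Mar has 31 days: +31 → Apr 1, 1978 (332 left).
Apr has 30 days: +30 → May 1, 1978 (302 left).
May has 31 days: +31 → Jun 1, 1978 (271 left).
Jun has 30 days: +30 → Jul 1, 1978 (241 left).
Jul has 31 days: +31 → Aug 1, 1978 (210 left).
Aug has 31 days: +31 → Sep 1, 1978 (179 left).
Sep has 30 days: +30 → Oct 1, 1978 (149 left).
Oct has 31 days: +31 → Nov 1, 1978 (118 left).
Nov has 30 days: +30 → Dec 1, 1978 (88 left).
Dec has 31 days: +31 → Jan 1, 1979 (57 left).
Jan has 31 days: +31 → Feb 1, 1979 (26 left).
+26 → Feb 27, 1979.

February 27, 1979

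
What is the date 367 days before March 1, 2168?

February 28, 2167

−1 → Feb 29, 2168 (end of Feb, 29 days; 366 left).
−29 → Jan 31, 2168 (end of Jan, 31 days; 337 left).
−31 → Dec 31, 2167 (end of Dec, 31 days; 306 left).
−31 → Nov 30, 2167 (end of Nov, 30 days; 275 left).
−30 → Oct 31, 2167 (end of Oct, 31 days; 245 left).
−31 → Sep 30, 2167 (end of Sep, 30 days; 214 left).
−30 → Aug 31, 2167 (end of Aug, 31 days; 184 left).
−31 → Jul 31, 2167 (end of Jul, 31 days; 153 left).
−31 → Jun 30, 2167 (end of Jun, 30 days; 122 left).
−30 → May 31, 2167 (end of May, 31 days; 92 left).
−31 → Apr 30, 2167 (end of Apr, 30 days; 61 left).
−30 → Mar 31, 2167 (end of Mar, 31 days; 31 left).
−31 → Feb 28, 2167 (end of Feb, 28 days; 0 left).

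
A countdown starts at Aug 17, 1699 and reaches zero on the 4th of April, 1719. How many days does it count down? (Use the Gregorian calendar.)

Aug 17, 1699 → Aug 17, 1700: 365 days.
Aug 17, 1700 → Aug 17, 1701: 365 days.
Aug 17, 1701 → Aug 17, 1702: 365 days.
Aug 17, 1702 → Aug 17, 1703: 365 days.
Aug 17, 1703 → Aug 17, 1704: 366 days (Feb 29, 1704 is in that span).
Aug 17, 1704 → Aug 17, 1705: 365 days.
Aug 17, 1705 → Aug 17, 1706: 365 days.
Aug 17, 1706 → Aug 17, 1707: 365 days.
Aug 17, 1707 → Aug 17, 1708: 366 days (Feb 29, 1708 is in that span).
Aug 17, 1708 → Aug 17, 1709: 365 days.
Aug 17, 1709 → Aug 17, 1710: 365 days.
Aug 17, 1710 → Aug 17, 1711: 365 days.
Aug 17, 1711 → Aug 17, 1712: 366 days (Feb 29, 1712 is in that span).
Aug 17, 1712 → Aug 17, 1713: 365 days.
Aug 17, 1713 → Aug 17, 1714: 365 days.
Aug 17, 1714 → Aug 17, 1715: 365 days.
Aug 17, 1715 → Aug 17, 1716: 366 days (Feb 29, 1716 is in that span).
Aug 17, 1716 → Aug 17, 1717: 365 days.
Aug 17, 1717 → Aug 17, 1718: 365 days.
Aug 17, 1718 → Sep 17, 1718: 31 days (August has 31).
Sep 17, 1718 → Oct 17, 1718: 30 days (September has 30).
Oct 17, 1718 → Nov 17, 1718: 31 days (October has 31).
Nov 17, 1718 → Dec 17, 1718: 30 days (November has 30).
Dec 17, 1718 → Jan 17, 1719: 31 days (December has 31).
Jan 17, 1719 → Feb 17, 1719: 31 days (January has 31).
Feb 17, 1719 → Mar 17, 1719: 28 days (February has 28).
Mar 17, 1719 → Apr 4, 1719: 18 days.
Total: 7169 days.

7169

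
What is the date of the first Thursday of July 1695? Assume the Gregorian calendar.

July 1, 1695 is a Friday.
The first Thursday is therefore July 7 (6 days later).

July 7, 1695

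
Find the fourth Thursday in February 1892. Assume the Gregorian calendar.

February 1, 1892 is a Monday.
The first Thursday is therefore February 4 (3 days later).
The fourth Thursday is 4 + 3×7 = February 25.

February 25, 1892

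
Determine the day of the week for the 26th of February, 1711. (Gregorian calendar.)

Doomsday rule: the anchor day for the 1700s is Sunday. For year 11: 11÷12 = 0 r 11, and 11÷4 = 2, so 0+11+2 = 13.
Sunday + 13 ≡ Saturday — that's 1711's doomsday.
In February the doomsday date is Feb 28 (1711 is not a leap year).
Feb 26 is 2 days before Feb 28; 2 mod 7 = 2, so Saturday − 2 = Thursday.

Thursday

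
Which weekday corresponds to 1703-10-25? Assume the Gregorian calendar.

Thursday

Doomsday rule: the anchor day for the 1700s is Sunday. For year 03: 3÷12 = 0 r 3, and 3÷4 = 0, so 0+3+0 = 3.
Sunday + 3 ≡ Wednesday — that's 1703's doomsday.
In October the doomsday date is Oct 10.
Oct 25 is 15 days after Oct 10; 15 mod 7 = 1, so Wednesday + 1 = Thursday.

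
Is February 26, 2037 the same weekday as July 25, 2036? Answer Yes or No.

No

From Jul 25, 2036 to Feb 26, 2037 is 216 days.
216 mod 7 = 6, so they are different weekdays.
(Jul 25, 2036 is a Friday; Feb 26, 2037 is a Thursday.)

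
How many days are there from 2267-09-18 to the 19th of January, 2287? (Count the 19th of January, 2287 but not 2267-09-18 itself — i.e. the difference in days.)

Sep 18, 2267 → Sep 18, 2268: 366 days (Feb 29, 2268 is in that span).
Sep 18, 2268 → Sep 18, 2269: 365 days.
Sep 18, 2269 → Sep 18, 2270: 365 days.
Sep 18, 2270 → Sep 18, 2271: 365 days.
Sep 18, 2271 → Sep 18, 2272: 366 days (Feb 29, 2272 is in that span).
Sep 18, 2272 → Sep 18, 2273: 365 days.
Sep 18, 2273 → Sep 18, 2274: 365 days.
Sep 18, 2274 → Sep 18, 2275: 365 days.
Sep 18, 2275 → Sep 18, 2276: 366 days (Feb 29, 2276 is in that span).
Sep 18, 2276 → Sep 18, 2277: 365 days.
Sep 18, 2277 → Sep 18, 2278: 365 days.
Sep 18, 2278 → Sep 18, 2279: 365 days.
Sep 18, 2279 → Sep 18, 2280: 366 days (Feb 29, 2280 is in that span).
Sep 18, 2280 → Sep 18, 2281: 365 days.
Sep 18, 2281 → Sep 18, 2282: 365 days.
Sep 18, 2282 → Sep 18, 2283: 365 days.
Sep 18, 2283 → Sep 18, 2284: 366 days (Feb 29, 2284 is in that span).
Sep 18, 2284 → Sep 18, 2285: 365 days.
Sep 18, 2285 → Sep 18, 2286: 365 days.
Sep 18, 2286 → Oct 18, 2286: 30 days (September has 30).
Oct 18, 2286 → Nov 18, 2286: 31 days (October has 31).
Nov 18, 2286 → Dec 18, 2286: 30 days (November has 30).
Dec 18, 2286 → Jan 18, 2287: 31 days (December has 31).
Jan 18, 2287 → Jan 19, 2287: 1 days.
Total: 7063 days.

7063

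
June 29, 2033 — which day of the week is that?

January 1, 2033 is a Saturday.
Jan 1, 2033 → Feb 1, 2033: 31 days (January has 31).
Feb 1, 2033 → Mar 1, 2033: 28 days (February has 28).
Mar 1, 2033 → Apr 1, 2033: 31 days (March has 31).
Apr 1, 2033 → May 1, 2033: 30 days (April has 30).
May 1, 2033 → Jun 1, 2033: 31 days (May has 31).
Jun 1, 2033 → Jun 29, 2033: 28 days.
Total: 179 days.
179 mod 7 = 4, so Saturday + 4 = Wednesday.

Wednesday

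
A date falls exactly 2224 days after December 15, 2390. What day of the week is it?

Dec 15, 2390 is a Saturday.
2224 mod 7 = 5, so 2224 days after a Saturday is Saturday + 5 = Thursday.

Thursday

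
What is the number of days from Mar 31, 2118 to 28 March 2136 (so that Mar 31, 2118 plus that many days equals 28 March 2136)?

6572

Mar 31, 2118 → Mar 31, 2119: 365 days.
Mar 31, 2119 → Mar 31, 2120: 366 days (Feb 29, 2120 is in that span).
Mar 31, 2120 → Mar 31, 2121: 365 days.
Mar 31, 2121 → Mar 31, 2122: 365 days.
Mar 31, 2122 → Mar 31, 2123: 365 days.
Mar 31, 2123 → Mar 31, 2124: 366 days (Feb 29, 2124 is in that span).
Mar 31, 2124 → Mar 31, 2125: 365 days.
Mar 31, 2125 → Mar 31, 2126: 365 days.
Mar 31, 2126 → Mar 31, 2127: 365 days.
Mar 31, 2127 → Mar 31, 2128: 366 days (Feb 29, 2128 is in that span).
Mar 31, 2128 → Mar 31, 2129: 365 days.
Mar 31, 2129 → Mar 31, 2130: 365 days.
Mar 31, 2130 → Mar 31, 2131: 365 days.
Mar 31, 2131 → Mar 31, 2132: 366 days (Feb 29, 2132 is in that span).
Mar 31, 2132 → Mar 31, 2133: 365 days.
Mar 31, 2133 → Mar 31, 2134: 365 days.
Mar 31, 2134 → Mar 31, 2135: 365 days.
Mar 31, 2135 → Apr 30, 2135: 30 days (March has 31).
Apr 30, 2135 → May 30, 2135: 30 days (April has 30).
May 30, 2135 → Jun 30, 2135: 31 days (May has 31).
Jun 30, 2135 → Jul 30, 2135: 30 days (June has 30).
Jul 30, 2135 → Aug 30, 2135: 31 days (July has 31).
Aug 30, 2135 → Sep 30, 2135: 31 days (August has 31).
Sep 30, 2135 → Oct 30, 2135: 30 days (September has 30).
Oct 30, 2135 → Nov 30, 2135: 31 days (October has 31).
Nov 30, 2135 → Dec 30, 2135: 30 days (November has 30).
Dec 30, 2135 → Jan 30, 2136: 31 days (December has 31).
Jan 30, 2136 → Feb 29, 2136: 30 days (January has 31).
Feb 29, 2136 → Mar 28, 2136: 28 days.
Total: 6572 days.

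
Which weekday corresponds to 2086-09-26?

Thursday

January 1, 2086 is a Tuesday.
Jan 1, 2086 → Feb 1, 2086: 31 days (January has 31).
Feb 1, 2086 → Mar 1, 2086: 28 days (February has 28).
Mar 1, 2086 → Apr 1, 2086: 31 days (March has 31).
Apr 1, 2086 → May 1, 2086: 30 days (April has 30).
May 1, 2086 → Jun 1, 2086: 31 days (May has 31).
Jun 1, 2086 → Jul 1, 2086: 30 days (June has 30).
Jul 1, 2086 → Aug 1, 2086: 31 days (July has 31).
Aug 1, 2086 → Sep 1, 2086: 31 days (August has 31).
Sep 1, 2086 → Sep 26, 2086: 25 days.
Total: 268 days.
268 mod 7 = 2, so Tuesday + 2 = Thursday.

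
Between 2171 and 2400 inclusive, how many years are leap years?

56

Multiples of 4 in [2171,2400]: 58.
Of those, multiples of 100: 3 (not leap unless ÷400).
Multiples of 400: 1.
Leap years = 58 − 3 + 1 = 56.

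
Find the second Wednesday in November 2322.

November 1, 2322 is a Wednesday.
The first Wednesday is therefore November 1 (same day).
The second Wednesday is 1 + 1×7 = November 8.

November 8, 2322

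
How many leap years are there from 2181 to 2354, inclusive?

41

Multiples of 4 in [2181,2354]: 43.
Of those, multiples of 100: 2 (not leap unless ÷400).
Multiples of 400: 0.
Leap years = 43 − 2 + 0 = 41.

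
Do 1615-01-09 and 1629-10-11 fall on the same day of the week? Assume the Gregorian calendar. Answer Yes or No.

No

From Jan 9, 1615 to Oct 11, 1629 is 5389 days.
5389 mod 7 = 6, so they are different weekdays.
(Jan 9, 1615 is a Friday; Oct 11, 1629 is a Thursday.)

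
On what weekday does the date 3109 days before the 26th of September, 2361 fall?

Sep 26, 2361 is a Tuesday.
3109 mod 7 = 1, so 3109 days before a Tuesday is Tuesday − 1 = Monday.

Monday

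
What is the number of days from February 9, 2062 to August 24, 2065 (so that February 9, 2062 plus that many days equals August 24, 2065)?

1292

Feb 9, 2062 → Feb 9, 2063: 365 days.
Feb 9, 2063 → Feb 9, 2064: 365 days.
Feb 9, 2064 → Feb 9, 2065: 366 days (Feb 29, 2064 is in that span).
Feb 9, 2065 → Mar 9, 2065: 28 days (February has 28).
Mar 9, 2065 → Apr 9, 2065: 31 days (March has 31).
Apr 9, 2065 → May 9, 2065: 30 days (April has 30).
May 9, 2065 → Jun 9, 2065: 31 days (May has 31).
Jun 9, 2065 → Jul 9, 2065: 30 days (June has 30).
Jul 9, 2065 → Aug 9, 2065: 31 days (July has 31).
Aug 9, 2065 → Aug 24, 2065: 15 days.
Total: 1292 days.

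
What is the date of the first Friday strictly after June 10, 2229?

June 12, 2229

Jun 10, 2229 is a Wednesday.
From Wednesday to the next Friday is 2 days.
Jun 10, 2229 + 2 = Jun 12, 2229.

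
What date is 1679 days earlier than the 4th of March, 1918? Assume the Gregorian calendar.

July 29, 1913

−365 (one year) → Mar 4, 1917 (1314 left).
−365 (one year) → Mar 4, 1916 (949 left).
−366 (one year; includes Feb 29, 1916) → Mar 4, 1915 (583 left).
−365 (one year) → Mar 4, 1914 (218 left).
−4 → Feb 28, 1914 (end of Feb, 28 days; 214 left).
−28 → Jan 31, 1914 (end of Jan, 31 days; 186 left).
−31 → Dec 31, 1913 (end of Dec, 31 days; 155 left).
−31 → Nov 30, 1913 (end of Nov, 30 days; 124 left).
−30 → Oct 31, 1913 (end of Oct, 31 days; 94 left).
−31 → Sep 30, 1913 (end of Sep, 30 days; 63 left).
−30 → Aug 31, 1913 (end of Aug, 31 days; 33 left).
−31 → Jul 31, 1913 (end of Jul, 31 days; 2 left).
−2 → Jul 29, 1913.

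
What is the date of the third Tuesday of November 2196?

November 1, 2196 is a Tuesday.
The first Tuesday is therefore November 1 (same day).
The third Tuesday is 1 + 2×7 = November 15.

November 15, 2196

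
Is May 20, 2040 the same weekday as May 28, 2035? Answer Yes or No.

No

From May 28, 2035 to May 20, 2040 is 1819 days.
1819 mod 7 = 6, so they are different weekdays.
(May 28, 2035 is a Monday; May 20, 2040 is a Sunday.)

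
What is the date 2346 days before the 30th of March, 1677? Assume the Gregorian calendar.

October 27, 1670

−365 (one year) → Mar 30, 1676 (1981 left).
−366 (one year; includes Feb 29, 1676) → Mar 30, 1675 (1615 left).
−365 (one year) → Mar 30, 1674 (1250 left).
−365 (one year) → Mar 30, 1673 (885 left).
−365 (one year) → Mar 30, 1672 (520 left).
−366 (one year; includes Feb 29, 1672) → Mar 30, 1671 (154 left).
−30 → Feb 28, 1671 (end of Feb, 28 days; 124 left).
−28 → Jan 31, 1671 (end of Jan, 31 days; 96 left).
−31 → Dec 31, 1670 (end of Dec, 31 days; 65 left).
−31 → Nov 30, 1670 (end of Nov, 30 days; 34 left).
−30 → Oct 31, 1670 (end of Oct, 31 days; 4 left).
−4 → Oct 27, 1670.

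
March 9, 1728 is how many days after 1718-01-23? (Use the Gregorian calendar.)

Jan 23, 1718 → Jan 23, 1719: 365 days.
Jan 23, 1719 → Jan 23, 1720: 365 days.
Jan 23, 1720 → Jan 23, 1721: 366 days (Feb 29, 1720 is in that span).
Jan 23, 1721 → Jan 23, 1722: 365 days.
Jan 23, 1722 → Jan 23, 1723: 365 days.
Jan 23, 1723 → Jan 23, 1724: 365 days.
Jan 23, 1724 → Jan 23, 1725: 366 days (Feb 29, 1724 is in that span).
Jan 23, 1725 → Jan 23, 1726: 365 days.
Jan 23, 1726 → Jan 23, 1727: 365 days.
Jan 23, 1727 → Jan 23, 1728: 365 days.
Jan 23, 1728 → Feb 23, 1728: 31 days (January has 31).
Feb 23, 1728 → Mar 9, 1728: 15 days.
Total: 3698 days.

3698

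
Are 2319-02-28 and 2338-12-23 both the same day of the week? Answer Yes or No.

From Feb 28, 2319 to Dec 23, 2338 is 7238 days.
7238 mod 7 = 0, so they are the same weekday.
(Feb 28, 2319 is a Friday; Dec 23, 2338 is a Friday.)

Yes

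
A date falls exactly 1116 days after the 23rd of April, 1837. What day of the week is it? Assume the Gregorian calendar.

Apr 23, 1837 is a Sunday.
1116 mod 7 = 3, so 1116 days after a Sunday is Sunday + 3 = Wednesday.

Wednesday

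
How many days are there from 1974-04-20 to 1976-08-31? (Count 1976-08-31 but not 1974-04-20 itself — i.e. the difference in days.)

864

Apr 20, 1974 → Apr 20, 1975: 365 days.
Apr 20, 1975 → Apr 20, 1976: 366 days (Feb 29, 1976 is in that span).
Apr 20, 1976 → May 20, 1976: 30 days (April has 30).
May 20, 1976 → Jun 20, 1976: 31 days (May has 31).
Jun 20, 1976 → Jul 20, 1976: 30 days (June has 30).
Jul 20, 1976 → Aug 20, 1976: 31 days (July has 31).
Aug 20, 1976 → Aug 31, 1976: 11 days.
Total: 864 days.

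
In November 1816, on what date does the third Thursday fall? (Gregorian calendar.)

November 21, 1816

November 1, 1816 is a Friday.
The first Thursday is therefore November 7 (6 days later).
The third Thursday is 7 + 2×7 = November 21.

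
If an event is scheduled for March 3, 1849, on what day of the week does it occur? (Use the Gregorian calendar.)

Saturday

Doomsday rule: the anchor day for the 1800s is Friday. For year 49: 49÷12 = 4 r 1, and 1÷4 = 0, so 4+1+0 = 5.
Friday + 5 ≡ Wednesday — that's 1849's doomsday.
In March the doomsday date is Mar 14.
Mar 3 is 11 days before Mar 14; 11 mod 7 = 4, so Wednesday − 4 = Saturday.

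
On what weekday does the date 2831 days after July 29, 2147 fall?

Tuesday

First find the weekday of Jul 29, 2147. Doomsday rule: the anchor day for the 2100s is Sunday. For year 47: 47÷12 = 3 r 11, and 11÷4 = 2, so 3+11+2 = 16.
Sunday + 16 ≡ Tuesday — that's 2147's doomsday.
In July the doomsday date is Jul 11.
Jul 29 is 18 days after Jul 11; 18 mod 7 = 4, so Tuesday + 4 = Saturday.
2831 mod 7 = 3, so 2831 days after a Saturday is Saturday + 3 = Tuesday.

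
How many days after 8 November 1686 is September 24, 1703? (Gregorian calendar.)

6163

Nov 8, 1686 → Nov 8, 1687: 365 days.
Nov 8, 1687 → Nov 8, 1688: 366 days (Feb 29, 1688 is in that span).
Nov 8, 1688 → Nov 8, 1689: 365 days.
Nov 8, 1689 → Nov 8, 1690: 365 days.
Nov 8, 1690 → Nov 8, 1691: 365 days.
Nov 8, 1691 → Nov 8, 1692: 366 days (Feb 29, 1692 is in that span).
Nov 8, 1692 → Nov 8, 1693: 365 days.
Nov 8, 1693 → Nov 8, 1694: 365 days.
Nov 8, 1694 → Nov 8, 1695: 365 days.
Nov 8, 1695 → Nov 8, 1696: 366 days (Feb 29, 1696 is in that span).
Nov 8, 1696 → Nov 8, 1697: 365 days.
Nov 8, 1697 → Nov 8, 1698: 365 days.
Nov 8, 1698 → Nov 8, 1699: 365 days.
Nov 8, 1699 → Nov 8, 1700: 365 days.
Nov 8, 1700 → Nov 8, 1701: 365 days.
Nov 8, 1701 → Nov 8, 1702: 365 days.
Nov 8, 1702 → Dec 8, 1702: 30 days (November has 30).
Dec 8, 1702 → Jan 8, 1703: 31 days (December has 31).
Jan 8, 1703 → Feb 8, 1703: 31 days (January has 31).
Feb 8, 1703 → Mar 8, 1703: 28 days (February has 28).
Mar 8, 1703 → Apr 8, 1703: 31 days (March has 31).
Apr 8, 1703 → May 8, 1703: 30 days (April has 30).
May 8, 1703 → Jun 8, 1703: 31 days (May has 31).
Jun 8, 1703 → Jul 8, 1703: 30 days (June has 30).
Jul 8, 1703 → Aug 8, 1703: 31 days (July has 31).
Aug 8, 1703 → Sep 8, 1703: 31 days (August has 31).
Sep 8, 1703 → Sep 24, 1703: 16 days.
Total: 6163 days.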